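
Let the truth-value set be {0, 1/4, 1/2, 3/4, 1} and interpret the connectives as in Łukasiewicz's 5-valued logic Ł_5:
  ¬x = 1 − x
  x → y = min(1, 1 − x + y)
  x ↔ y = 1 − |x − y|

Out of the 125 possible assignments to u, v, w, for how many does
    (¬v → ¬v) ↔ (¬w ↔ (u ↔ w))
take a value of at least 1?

35

value 1: 35 assignments (counts)
value 3/4: 35 assignments
value 1/2: 30 assignments
value 1/4: 15 assignments
value 0: 10 assignments
So 35 of the 125 assignments meet the threshold.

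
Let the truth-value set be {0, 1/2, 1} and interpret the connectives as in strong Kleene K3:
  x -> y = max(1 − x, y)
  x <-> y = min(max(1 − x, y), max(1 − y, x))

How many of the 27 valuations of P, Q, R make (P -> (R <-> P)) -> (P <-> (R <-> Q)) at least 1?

value 1: 6 assignments (counts)
value 1/2: 18 assignments
value 0: 3 assignments
So 6 of the 27 assignments meet the threshold.

6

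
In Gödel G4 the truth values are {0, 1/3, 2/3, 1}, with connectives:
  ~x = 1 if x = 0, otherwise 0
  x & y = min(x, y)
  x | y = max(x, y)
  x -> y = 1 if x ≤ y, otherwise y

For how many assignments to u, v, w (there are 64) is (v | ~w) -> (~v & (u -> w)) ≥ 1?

value 1: 13 assignments (counts)
value 0: 51 assignments
So 13 of the 64 assignments meet the threshold.

13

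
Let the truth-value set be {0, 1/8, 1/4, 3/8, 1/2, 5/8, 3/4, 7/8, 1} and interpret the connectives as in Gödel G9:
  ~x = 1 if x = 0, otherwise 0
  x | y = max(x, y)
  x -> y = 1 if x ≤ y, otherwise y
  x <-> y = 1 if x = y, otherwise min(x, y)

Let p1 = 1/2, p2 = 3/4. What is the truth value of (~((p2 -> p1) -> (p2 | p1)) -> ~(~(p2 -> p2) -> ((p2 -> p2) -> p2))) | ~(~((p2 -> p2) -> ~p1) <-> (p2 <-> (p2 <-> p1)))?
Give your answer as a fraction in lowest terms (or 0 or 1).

p2 -> p1 = 3/4 -> 1/2 = 1/2
p2 | p1 = 3/4 | 1/2 = 3/4
(p2 -> p1) -> (p2 | p1) = 1/2 -> 3/4 = 1
~((p2 -> p1) -> (p2 | p1)) = ~1 = 0
p2 -> p2 = 3/4 -> 3/4 = 1
~(p2 -> p2) = ~1 = 0
p2 -> p2 = 3/4 -> 3/4 = 1
(p2 -> p2) -> p2 = 1 -> 3/4 = 3/4
~(p2 -> p2) -> ((p2 -> p2) -> p2) = 0 -> 3/4 = 1
~(~(p2 -> p2) -> ((p2 -> p2) -> p2)) = ~1 = 0
~((p2 -> p1) -> (p2 | p1)) -> ~(~(p2 -> p2) -> ((p2 -> p2) -> p2)) = 0 -> 0 = 1
p2 -> p2 = 3/4 -> 3/4 = 1
~p1 = ~1/2 = 0
(p2 -> p2) -> ~p1 = 1 -> 0 = 0
~((p2 -> p2) -> ~p1) = ~0 = 1
p2 <-> p1 = 3/4 <-> 1/2 = 1/2
p2 <-> (p2 <-> p1) = 3/4 <-> 1/2 = 1/2
~((p2 -> p2) -> ~p1) <-> (p2 <-> (p2 <-> p1)) = 1 <-> 1/2 = 1/2
~(~((p2 -> p2) -> ~p1) <-> (p2 <-> (p2 <-> p1))) = ~1/2 = 0
(~((p2 -> p1) -> (p2 | p1)) -> ~(~(p2 -> p2) -> ((p2 -> p2) -> p2))) | ~(~((p2 -> p2) -> ~p1) <-> (p2 <-> (p2 <-> p1))) = 1 | 0 = 1

1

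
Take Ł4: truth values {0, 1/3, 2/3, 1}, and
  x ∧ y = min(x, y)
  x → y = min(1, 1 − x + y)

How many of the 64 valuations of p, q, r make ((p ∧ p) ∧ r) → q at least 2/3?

59

value 1: 50 assignments (counts)
value 2/3: 9 assignments (counts)
value 1/3: 4 assignments
value 0: 1 assignment
So 59 of the 64 assignments meet the threshold.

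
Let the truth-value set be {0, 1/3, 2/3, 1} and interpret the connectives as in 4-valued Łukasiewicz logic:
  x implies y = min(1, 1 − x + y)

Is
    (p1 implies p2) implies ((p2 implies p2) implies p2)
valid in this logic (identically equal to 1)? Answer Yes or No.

No

Counterexample: take p1 = 0, p2 = 0.
p1 implies p2 = 0 implies 0 = 1
p2 implies p2 = 0 implies 0 = 1
(p2 implies p2) implies p2 = 1 implies 0 = 0
(p1 implies p2) implies ((p2 implies p2) implies p2) = 1 implies 0 = 0
This gives 0 ≠ 1.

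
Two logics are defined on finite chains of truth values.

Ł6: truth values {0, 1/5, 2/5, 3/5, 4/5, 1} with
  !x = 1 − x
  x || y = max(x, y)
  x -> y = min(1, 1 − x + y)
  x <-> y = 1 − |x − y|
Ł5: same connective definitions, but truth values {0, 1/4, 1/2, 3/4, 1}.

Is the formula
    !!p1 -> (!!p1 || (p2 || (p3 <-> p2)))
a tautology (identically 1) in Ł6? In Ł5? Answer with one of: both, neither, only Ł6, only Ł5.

both

In Ł6: every assignment gives 1 — tautology.
In Ł5: every assignment gives 1 — tautology.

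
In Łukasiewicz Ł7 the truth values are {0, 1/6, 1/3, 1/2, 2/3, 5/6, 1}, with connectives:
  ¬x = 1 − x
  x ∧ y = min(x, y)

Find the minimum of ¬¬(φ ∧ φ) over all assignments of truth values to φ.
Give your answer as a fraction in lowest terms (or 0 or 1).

0

Take φ = 0:
φ ∧ φ = 0 ∧ 0 = 0
¬(φ ∧ φ) = ¬0 = 1
¬¬(φ ∧ φ) = ¬1 = 0
No assignment yields a value below 0, so this is the minimum.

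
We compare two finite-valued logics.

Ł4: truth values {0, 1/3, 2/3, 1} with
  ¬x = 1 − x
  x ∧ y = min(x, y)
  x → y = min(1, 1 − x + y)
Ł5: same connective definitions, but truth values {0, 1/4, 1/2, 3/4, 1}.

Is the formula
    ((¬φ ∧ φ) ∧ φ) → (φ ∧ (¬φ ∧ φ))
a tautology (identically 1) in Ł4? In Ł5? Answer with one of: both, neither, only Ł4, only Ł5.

both

In Ł4: every assignment gives 1 — tautology.
In Ł5: every assignment gives 1 — tautology.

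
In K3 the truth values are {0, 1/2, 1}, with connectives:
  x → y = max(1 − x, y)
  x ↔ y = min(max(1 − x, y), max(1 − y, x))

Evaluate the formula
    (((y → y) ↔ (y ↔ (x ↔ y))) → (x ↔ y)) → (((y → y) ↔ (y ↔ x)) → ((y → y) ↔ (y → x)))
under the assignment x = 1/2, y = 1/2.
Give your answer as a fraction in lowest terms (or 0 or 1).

y → y = 1/2 → 1/2 = 1/2
x ↔ y = 1/2 ↔ 1/2 = 1/2
y ↔ (x ↔ y) = 1/2 ↔ 1/2 = 1/2
(y → y) ↔ (y ↔ (x ↔ y)) = 1/2 ↔ 1/2 = 1/2
x ↔ y = 1/2 ↔ 1/2 = 1/2
((y → y) ↔ (y ↔ (x ↔ y))) → (x ↔ y) = 1/2 → 1/2 = 1/2
y → y = 1/2 → 1/2 = 1/2
y ↔ x = 1/2 ↔ 1/2 = 1/2
(y → y) ↔ (y ↔ x) = 1/2 ↔ 1/2 = 1/2
y → y = 1/2 → 1/2 = 1/2
y → x = 1/2 → 1/2 = 1/2
(y → y) ↔ (y → x) = 1/2 ↔ 1/2 = 1/2
((y → y) ↔ (y ↔ x)) → ((y → y) ↔ (y → x)) = 1/2 → 1/2 = 1/2
(((y → y) ↔ (y ↔ (x ↔ y))) → (x ↔ y)) → (((y → y) ↔ (y ↔ x)) → ((y → y) ↔ (y → x))) = 1/2 → 1/2 = 1/2

1/2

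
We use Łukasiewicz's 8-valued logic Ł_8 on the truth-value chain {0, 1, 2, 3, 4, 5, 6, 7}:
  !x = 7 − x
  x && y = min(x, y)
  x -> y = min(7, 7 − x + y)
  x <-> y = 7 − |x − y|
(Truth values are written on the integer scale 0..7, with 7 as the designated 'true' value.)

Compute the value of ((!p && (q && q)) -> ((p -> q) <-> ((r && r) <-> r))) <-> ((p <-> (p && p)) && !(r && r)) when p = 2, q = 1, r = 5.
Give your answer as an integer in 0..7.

2

!p = !2 = 5
q && q = 1 && 1 = 1
!p && (q && q) = 5 && 1 = 1
p -> q = 2 -> 1 = 6
r && r = 5 && 5 = 5
(r && r) <-> r = 5 <-> 5 = 7
(p -> q) <-> ((r && r) <-> r) = 6 <-> 7 = 6
(!p && (q && q)) -> ((p -> q) <-> ((r && r) <-> r)) = 1 -> 6 = 7
p && p = 2 && 2 = 2
p <-> (p && p) = 2 <-> 2 = 7
r && r = 5 && 5 = 5
!(r && r) = !5 = 2
(p <-> (p && p)) && !(r && r) = 7 && 2 = 2
((!p && (q && q)) -> ((p -> q) <-> ((r && r) <-> r))) <-> ((p <-> (p && p)) && !(r && r)) = 7 <-> 2 = 2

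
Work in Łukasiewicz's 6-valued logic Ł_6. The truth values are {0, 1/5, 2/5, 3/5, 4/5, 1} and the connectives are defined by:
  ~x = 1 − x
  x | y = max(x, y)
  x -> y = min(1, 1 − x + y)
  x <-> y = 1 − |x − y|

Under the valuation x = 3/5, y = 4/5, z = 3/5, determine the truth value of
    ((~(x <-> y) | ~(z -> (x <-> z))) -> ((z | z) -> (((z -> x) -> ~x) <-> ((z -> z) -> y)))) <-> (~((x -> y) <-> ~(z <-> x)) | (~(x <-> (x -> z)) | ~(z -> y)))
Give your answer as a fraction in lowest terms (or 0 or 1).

x <-> y = 3/5 <-> 4/5 = 4/5
~(x <-> y) = ~4/5 = 1/5
x <-> z = 3/5 <-> 3/5 = 1
z -> (x <-> z) = 3/5 -> 1 = 1
~(z -> (x <-> z)) = ~1 = 0
~(x <-> y) | ~(z -> (x <-> z)) = 1/5 | 0 = 1/5
z | z = 3/5 | 3/5 = 3/5
z -> x = 3/5 -> 3/5 = 1
~x = ~3/5 = 2/5
(z -> x) -> ~x = 1 -> 2/5 = 2/5
z -> z = 3/5 -> 3/5 = 1
(z -> z) -> y = 1 -> 4/5 = 4/5
((z -> x) -> ~x) <-> ((z -> z) -> y) = 2/5 <-> 4/5 = 3/5
(z | z) -> (((z -> x) -> ~x) <-> ((z -> z) -> y)) = 3/5 -> 3/5 = 1
(~(x <-> y) | ~(z -> (x <-> z))) -> ((z | z) -> (((z -> x) -> ~x) <-> ((z -> z) -> y))) = 1/5 -> 1 = 1
x -> y = 3/5 -> 4/5 = 1
z <-> x = 3/5 <-> 3/5 = 1
~(z <-> x) = ~1 = 0
(x -> y) <-> ~(z <-> x) = 1 <-> 0 = 0
~((x -> y) <-> ~(z <-> x)) = ~0 = 1
x -> z = 3/5 -> 3/5 = 1
x <-> (x -> z) = 3/5 <-> 1 = 3/5
~(x <-> (x -> z)) = ~3/5 = 2/5
z -> y = 3/5 -> 4/5 = 1
~(z -> y) = ~1 = 0
~(x <-> (x -> z)) | ~(z -> y) = 2/5 | 0 = 2/5
~((x -> y) <-> ~(z <-> x)) | (~(x <-> (x -> z)) | ~(z -> y)) = 1 | 2/5 = 1
((~(x <-> y) | ~(z -> (x <-> z))) -> ((z | z) -> (((z -> x) -> ~x) <-> ((z -> z) -> y)))) <-> (~((x -> y) <-> ~(z <-> x)) | (~(x <-> (x -> z)) | ~(z -> y))) = 1 <-> 1 = 1

1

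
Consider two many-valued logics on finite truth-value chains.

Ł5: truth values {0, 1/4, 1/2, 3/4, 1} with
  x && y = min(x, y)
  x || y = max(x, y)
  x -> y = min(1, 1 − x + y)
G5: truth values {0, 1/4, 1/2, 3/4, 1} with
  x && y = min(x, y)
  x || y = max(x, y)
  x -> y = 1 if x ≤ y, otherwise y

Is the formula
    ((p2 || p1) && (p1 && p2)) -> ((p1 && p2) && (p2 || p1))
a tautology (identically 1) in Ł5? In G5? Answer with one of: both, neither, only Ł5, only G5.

In Ł5: every assignment gives 1 — tautology.
In G5: every assignment gives 1 — tautology.

both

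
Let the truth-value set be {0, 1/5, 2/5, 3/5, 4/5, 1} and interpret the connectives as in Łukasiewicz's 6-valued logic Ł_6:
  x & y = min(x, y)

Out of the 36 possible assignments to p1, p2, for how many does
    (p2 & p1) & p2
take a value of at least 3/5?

value 1: 1 assignment (counts)
value 4/5: 3 assignments (counts)
value 3/5: 5 assignments (counts)
value 2/5: 7 assignments
value 1/5: 9 assignments
value 0: 11 assignments
So 9 of the 36 assignments meet the threshold.

9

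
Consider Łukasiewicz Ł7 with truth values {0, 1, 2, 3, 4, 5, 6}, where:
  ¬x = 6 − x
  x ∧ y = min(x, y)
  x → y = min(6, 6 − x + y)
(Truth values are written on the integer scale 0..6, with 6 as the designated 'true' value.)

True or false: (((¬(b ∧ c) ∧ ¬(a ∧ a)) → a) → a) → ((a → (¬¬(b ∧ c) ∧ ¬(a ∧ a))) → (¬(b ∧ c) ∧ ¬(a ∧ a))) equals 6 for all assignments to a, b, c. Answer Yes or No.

No

Counterexample: take a = 1, b = 6, c = 6.
b ∧ c = 6 ∧ 6 = 6
¬(b ∧ c) = ¬6 = 0
a ∧ a = 1 ∧ 1 = 1
¬(a ∧ a) = ¬1 = 5
¬(b ∧ c) ∧ ¬(a ∧ a) = 0 ∧ 5 = 0
(¬(b ∧ c) ∧ ¬(a ∧ a)) → a = 0 → 1 = 6
((¬(b ∧ c) ∧ ¬(a ∧ a)) → a) → a = 6 → 1 = 1
b ∧ c = 6 ∧ 6 = 6
¬(b ∧ c) = ¬6 = 0
¬¬(b ∧ c) = ¬0 = 6
a ∧ a = 1 ∧ 1 = 1
¬(a ∧ a) = ¬1 = 5
¬¬(b ∧ c) ∧ ¬(a ∧ a) = 6 ∧ 5 = 5
a → (¬¬(b ∧ c) ∧ ¬(a ∧ a)) = 1 → 5 = 6
b ∧ c = 6 ∧ 6 = 6
¬(b ∧ c) = ¬6 = 0
a ∧ a = 1 ∧ 1 = 1
¬(a ∧ a) = ¬1 = 5
¬(b ∧ c) ∧ ¬(a ∧ a) = 0 ∧ 5 = 0
(a → (¬¬(b ∧ c) ∧ ¬(a ∧ a))) → (¬(b ∧ c) ∧ ¬(a ∧ a)) = 6 → 0 = 0
(((¬(b ∧ c) ∧ ¬(a ∧ a)) → a) → a) → ((a → (¬¬(b ∧ c) ∧ ¬(a ∧ a))) → (¬(b ∧ c) ∧ ¬(a ∧ a))) = 1 → 0 = 5
This gives 5 ≠ 6.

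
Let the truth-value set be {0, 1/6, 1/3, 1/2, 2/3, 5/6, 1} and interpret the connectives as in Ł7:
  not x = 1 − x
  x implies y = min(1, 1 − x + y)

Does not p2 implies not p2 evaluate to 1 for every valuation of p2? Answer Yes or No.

p2 = 0 ↦ 1
p2 = 1/6 ↦ 1
p2 = 1/3 ↦ 1
p2 = 1/2 ↦ 1
p2 = 2/3 ↦ 1
p2 = 5/6 ↦ 1
p2 = 1 ↦ 1
Every assignment gives a value ≥ 1.

Yes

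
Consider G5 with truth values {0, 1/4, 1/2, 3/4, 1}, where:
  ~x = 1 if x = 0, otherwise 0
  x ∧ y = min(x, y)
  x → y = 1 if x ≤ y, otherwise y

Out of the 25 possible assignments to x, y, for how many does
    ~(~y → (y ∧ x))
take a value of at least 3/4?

5

value 1: 5 assignments (counts)
value 0: 20 assignments
So 5 of the 25 assignments meet the threshold.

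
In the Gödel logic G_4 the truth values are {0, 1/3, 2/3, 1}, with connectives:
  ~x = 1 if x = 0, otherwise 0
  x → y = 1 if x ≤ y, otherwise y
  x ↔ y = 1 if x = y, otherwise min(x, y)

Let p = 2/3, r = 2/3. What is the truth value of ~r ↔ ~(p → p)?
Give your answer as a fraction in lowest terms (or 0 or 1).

1

~r = ~2/3 = 0
p → p = 2/3 → 2/3 = 1
~(p → p) = ~1 = 0
~r ↔ ~(p → p) = 0 ↔ 0 = 1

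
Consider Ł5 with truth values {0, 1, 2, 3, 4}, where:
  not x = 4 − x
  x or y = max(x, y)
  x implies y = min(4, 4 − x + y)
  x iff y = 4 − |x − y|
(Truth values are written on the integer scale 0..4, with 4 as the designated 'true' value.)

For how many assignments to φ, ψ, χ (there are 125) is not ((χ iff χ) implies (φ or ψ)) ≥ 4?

5

value 4: 5 assignments (counts)
value 3: 15 assignments
value 2: 25 assignments
value 1: 35 assignments
value 0: 45 assignments
So 5 of the 125 assignments meet the threshold.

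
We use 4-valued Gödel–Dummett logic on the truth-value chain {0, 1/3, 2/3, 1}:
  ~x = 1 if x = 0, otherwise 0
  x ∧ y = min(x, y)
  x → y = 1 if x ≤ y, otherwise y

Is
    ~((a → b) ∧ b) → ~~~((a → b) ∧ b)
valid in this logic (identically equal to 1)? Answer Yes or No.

a = 0, b = 0 ↦ 1
a = 0, b = 1/3 ↦ 1
a = 0, b = 2/3 ↦ 1
a = 0, b = 1 ↦ 1
a = 1/3, b = 0 ↦ 1
a = 1/3, b = 1/3 ↦ 1
a = 1/3, b = 2/3 ↦ 1
a = 1/3, b = 1 ↦ 1
a = 2/3, b = 0 ↦ 1
a = 2/3, b = 1/3 ↦ 1
a = 2/3, b = 2/3 ↦ 1
a = 2/3, b = 1 ↦ 1
a = 1, b = 0 ↦ 1
a = 1, b = 1/3 ↦ 1
a = 1, b = 2/3 ↦ 1
a = 1, b = 1 ↦ 1
Every assignment gives a value ≥ 1.

Yes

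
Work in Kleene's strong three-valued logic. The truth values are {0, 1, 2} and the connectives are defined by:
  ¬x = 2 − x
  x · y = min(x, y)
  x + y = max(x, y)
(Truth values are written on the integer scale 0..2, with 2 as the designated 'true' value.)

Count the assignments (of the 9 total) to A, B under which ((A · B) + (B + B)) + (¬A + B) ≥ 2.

A = 0, B = 0 ↦ 2  ≥
A = 0, B = 1 ↦ 2  ≥
A = 0, B = 2 ↦ 2  ≥
A = 1, B = 0 ↦ 1  <
A = 1, B = 1 ↦ 1  <
A = 1, B = 2 ↦ 2  ≥
A = 2, B = 0 ↦ 0  <
A = 2, B = 1 ↦ 1  <
A = 2, B = 2 ↦ 2  ≥
So 5 of the 9 assignments meet the threshold.

5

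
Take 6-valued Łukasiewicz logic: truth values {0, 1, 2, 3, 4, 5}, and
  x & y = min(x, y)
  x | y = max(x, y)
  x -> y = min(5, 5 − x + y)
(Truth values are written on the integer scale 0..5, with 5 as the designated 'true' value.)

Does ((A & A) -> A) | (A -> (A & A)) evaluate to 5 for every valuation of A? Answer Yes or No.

A = 0 ↦ 5
A = 1 ↦ 5
A = 2 ↦ 5
A = 3 ↦ 5
A = 4 ↦ 5
A = 5 ↦ 5
Every assignment gives a value ≥ 5.

Yes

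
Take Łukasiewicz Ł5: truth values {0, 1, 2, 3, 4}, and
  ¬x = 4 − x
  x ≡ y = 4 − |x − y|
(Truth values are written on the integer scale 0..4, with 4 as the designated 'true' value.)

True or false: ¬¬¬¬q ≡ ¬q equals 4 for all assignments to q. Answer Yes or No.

No

Counterexample: take q = 0.
¬q = ¬0 = 4
¬¬q = ¬4 = 0
¬¬¬q = ¬0 = 4
¬¬¬¬q = ¬4 = 0
¬¬¬¬q ≡ ¬q = 0 ≡ 4 = 0
This gives 0 ≠ 4.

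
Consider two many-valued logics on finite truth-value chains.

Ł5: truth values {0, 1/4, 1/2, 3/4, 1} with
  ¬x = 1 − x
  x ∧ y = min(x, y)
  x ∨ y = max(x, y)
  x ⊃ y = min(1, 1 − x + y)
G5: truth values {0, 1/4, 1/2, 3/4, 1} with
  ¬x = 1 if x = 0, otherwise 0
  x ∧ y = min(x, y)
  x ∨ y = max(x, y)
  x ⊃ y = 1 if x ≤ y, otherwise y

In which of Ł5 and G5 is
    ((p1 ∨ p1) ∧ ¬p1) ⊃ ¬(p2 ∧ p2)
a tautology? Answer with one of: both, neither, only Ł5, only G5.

In Ł5: at p1 = 1/4, p2 = 1 the value is 3/4 — not a tautology.
In G5: every assignment gives 1 — tautology.

only G5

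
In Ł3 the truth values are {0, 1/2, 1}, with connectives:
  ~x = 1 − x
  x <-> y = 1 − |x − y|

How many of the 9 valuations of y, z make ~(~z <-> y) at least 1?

y = 0, z = 0 ↦ 1  ≥
y = 0, z = 1/2 ↦ 1/2  <
y = 0, z = 1 ↦ 0  <
y = 1/2, z = 0 ↦ 1/2  <
y = 1/2, z = 1/2 ↦ 0  <
y = 1/2, z = 1 ↦ 1/2  <
y = 1, z = 0 ↦ 0  <
y = 1, z = 1/2 ↦ 1/2  <
y = 1, z = 1 ↦ 1  ≥
So 2 of the 9 assignments meet the threshold.

2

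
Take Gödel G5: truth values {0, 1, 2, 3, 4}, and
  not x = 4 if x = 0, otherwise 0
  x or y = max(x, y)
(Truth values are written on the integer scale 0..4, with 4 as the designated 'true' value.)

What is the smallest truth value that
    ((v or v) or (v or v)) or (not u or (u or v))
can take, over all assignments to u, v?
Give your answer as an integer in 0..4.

1

Take u = 1, v = 0:
v or v = 0 or 0 = 0
v or v = 0 or 0 = 0
(v or v) or (v or v) = 0 or 0 = 0
not u = not 1 = 0
u or v = 1 or 0 = 1
not u or (u or v) = 0 or 1 = 1
((v or v) or (v or v)) or (not u or (u or v)) = 0 or 1 = 1
No assignment yields a value below 1, so this is the minimum.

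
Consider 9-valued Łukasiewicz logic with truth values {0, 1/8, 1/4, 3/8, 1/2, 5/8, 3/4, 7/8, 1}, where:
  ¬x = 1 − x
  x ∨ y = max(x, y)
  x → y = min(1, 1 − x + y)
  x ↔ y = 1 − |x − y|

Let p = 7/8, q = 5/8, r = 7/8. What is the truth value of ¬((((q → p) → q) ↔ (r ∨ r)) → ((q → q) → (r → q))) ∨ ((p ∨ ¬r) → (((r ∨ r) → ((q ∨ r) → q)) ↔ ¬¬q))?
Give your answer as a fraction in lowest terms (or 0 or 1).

q → p = 5/8 → 7/8 = 1
(q → p) → q = 1 → 5/8 = 5/8
r ∨ r = 7/8 ∨ 7/8 = 7/8
((q → p) → q) ↔ (r ∨ r) = 5/8 ↔ 7/8 = 3/4
q → q = 5/8 → 5/8 = 1
r → q = 7/8 → 5/8 = 3/4
(q → q) → (r → q) = 1 → 3/4 = 3/4
(((q → p) → q) ↔ (r ∨ r)) → ((q → q) → (r → q)) = 3/4 → 3/4 = 1
¬((((q → p) → q) ↔ (r ∨ r)) → ((q → q) → (r → q))) = ¬1 = 0
¬r = ¬7/8 = 1/8
p ∨ ¬r = 7/8 ∨ 1/8 = 7/8
r ∨ r = 7/8 ∨ 7/8 = 7/8
q ∨ r = 5/8 ∨ 7/8 = 7/8
(q ∨ r) → q = 7/8 → 5/8 = 3/4
(r ∨ r) → ((q ∨ r) → q) = 7/8 → 3/4 = 7/8
¬q = ¬5/8 = 3/8
¬¬q = ¬3/8 = 5/8
((r ∨ r) → ((q ∨ r) → q)) ↔ ¬¬q = 7/8 ↔ 5/8 = 3/4
(p ∨ ¬r) → (((r ∨ r) → ((q ∨ r) → q)) ↔ ¬¬q) = 7/8 → 3/4 = 7/8
¬((((q → p) → q) ↔ (r ∨ r)) → ((q → q) → (r → q))) ∨ ((p ∨ ¬r) → (((r ∨ r) → ((q ∨ r) → q)) ↔ ¬¬q)) = 0 ∨ 7/8 = 7/8

7/8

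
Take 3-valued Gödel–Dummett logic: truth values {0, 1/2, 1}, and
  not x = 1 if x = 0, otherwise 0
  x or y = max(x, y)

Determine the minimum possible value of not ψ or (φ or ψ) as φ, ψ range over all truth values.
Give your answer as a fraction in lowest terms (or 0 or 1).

1/2

Take φ = 0, ψ = 1/2:
not ψ = not 1/2 = 0
φ or ψ = 0 or 1/2 = 1/2
not ψ or (φ or ψ) = 0 or 1/2 = 1/2
No assignment yields a value below 1/2, so this is the minimum.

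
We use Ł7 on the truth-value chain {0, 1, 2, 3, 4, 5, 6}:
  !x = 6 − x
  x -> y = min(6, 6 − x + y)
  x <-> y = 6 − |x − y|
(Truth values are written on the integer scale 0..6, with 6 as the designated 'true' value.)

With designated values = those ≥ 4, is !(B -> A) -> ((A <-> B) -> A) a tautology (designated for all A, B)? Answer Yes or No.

At A = 0, B = 4, for instance:
B -> A = 4 -> 0 = 2
!(B -> A) = !2 = 4
A <-> B = 0 <-> 4 = 2
(A <-> B) -> A = 2 -> 0 = 4
!(B -> A) -> ((A <-> B) -> A) = 4 -> 4 = 6
and checking the remaining 48 assignments likewise gives ≥ 4 in every case.

Yes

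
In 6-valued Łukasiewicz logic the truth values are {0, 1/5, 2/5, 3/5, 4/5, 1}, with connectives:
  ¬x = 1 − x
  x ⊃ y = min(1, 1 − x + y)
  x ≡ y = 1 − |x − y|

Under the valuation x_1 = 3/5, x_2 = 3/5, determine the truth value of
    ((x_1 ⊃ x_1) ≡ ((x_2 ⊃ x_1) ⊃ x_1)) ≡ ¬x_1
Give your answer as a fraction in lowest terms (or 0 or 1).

x_1 ⊃ x_1 = 3/5 ⊃ 3/5 = 1
x_2 ⊃ x_1 = 3/5 ⊃ 3/5 = 1
(x_2 ⊃ x_1) ⊃ x_1 = 1 ⊃ 3/5 = 3/5
(x_1 ⊃ x_1) ≡ ((x_2 ⊃ x_1) ⊃ x_1) = 1 ≡ 3/5 = 3/5
¬x_1 = ¬3/5 = 2/5
((x_1 ⊃ x_1) ≡ ((x_2 ⊃ x_1) ⊃ x_1)) ≡ ¬x_1 = 3/5 ≡ 2/5 = 4/5

4/5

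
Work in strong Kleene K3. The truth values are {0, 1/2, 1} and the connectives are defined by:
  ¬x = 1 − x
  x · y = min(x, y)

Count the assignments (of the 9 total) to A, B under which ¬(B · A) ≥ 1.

A = 0, B = 0 ↦ 1  ≥
A = 0, B = 1/2 ↦ 1  ≥
A = 0, B = 1 ↦ 1  ≥
A = 1/2, B = 0 ↦ 1  ≥
A = 1/2, B = 1/2 ↦ 1/2  <
A = 1/2, B = 1 ↦ 1/2  <
A = 1, B = 0 ↦ 1  ≥
A = 1, B = 1/2 ↦ 1/2  <
A = 1, B = 1 ↦ 0  <
So 5 of the 9 assignments meet the threshold.

5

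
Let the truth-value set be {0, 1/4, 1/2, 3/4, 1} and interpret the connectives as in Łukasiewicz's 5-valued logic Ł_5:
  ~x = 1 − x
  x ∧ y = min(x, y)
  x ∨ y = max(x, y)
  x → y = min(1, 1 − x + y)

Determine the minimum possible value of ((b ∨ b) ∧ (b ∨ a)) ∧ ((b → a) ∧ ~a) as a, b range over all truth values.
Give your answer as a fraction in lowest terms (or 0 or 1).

0

Take a = 0, b = 0:
b ∨ b = 0 ∨ 0 = 0
b ∨ a = 0 ∨ 0 = 0
(b ∨ b) ∧ (b ∨ a) = 0 ∧ 0 = 0
b → a = 0 → 0 = 1
~a = ~0 = 1
(b → a) ∧ ~a = 1 ∧ 1 = 1
((b ∨ b) ∧ (b ∨ a)) ∧ ((b → a) ∧ ~a) = 0 ∧ 1 = 0
No assignment yields a value below 0, so this is the minimum.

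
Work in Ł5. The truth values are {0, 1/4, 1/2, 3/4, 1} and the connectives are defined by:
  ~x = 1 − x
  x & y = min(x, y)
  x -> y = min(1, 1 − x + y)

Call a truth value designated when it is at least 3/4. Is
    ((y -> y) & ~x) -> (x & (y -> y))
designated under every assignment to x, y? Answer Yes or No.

Counterexample: take x = 0, y = 0.
y -> y = 0 -> 0 = 1
~x = ~0 = 1
(y -> y) & ~x = 1 & 1 = 1
y -> y = 0 -> 0 = 1
x & (y -> y) = 0 & 1 = 0
((y -> y) & ~x) -> (x & (y -> y)) = 1 -> 0 = 0
This gives 0, which is below 3/4.

No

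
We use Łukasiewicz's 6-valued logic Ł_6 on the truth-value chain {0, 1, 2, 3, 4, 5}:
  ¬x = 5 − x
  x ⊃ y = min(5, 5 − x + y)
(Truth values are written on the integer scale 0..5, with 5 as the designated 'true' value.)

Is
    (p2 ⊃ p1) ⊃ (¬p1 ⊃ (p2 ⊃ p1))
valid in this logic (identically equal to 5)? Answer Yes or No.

At p1 = 2, p2 = 0, for instance:
p2 ⊃ p1 = 0 ⊃ 2 = 5
¬p1 = ¬2 = 3
¬p1 ⊃ (p2 ⊃ p1) = 3 ⊃ 5 = 5
(p2 ⊃ p1) ⊃ (¬p1 ⊃ (p2 ⊃ p1)) = 5 ⊃ 5 = 5
and checking the remaining 35 assignments likewise gives ≥ 5 in every case.

Yes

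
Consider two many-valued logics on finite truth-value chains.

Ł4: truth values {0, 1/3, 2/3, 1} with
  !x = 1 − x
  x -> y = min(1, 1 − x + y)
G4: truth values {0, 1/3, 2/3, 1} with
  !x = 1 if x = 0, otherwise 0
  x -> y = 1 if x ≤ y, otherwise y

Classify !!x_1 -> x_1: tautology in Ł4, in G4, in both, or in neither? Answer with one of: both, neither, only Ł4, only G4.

In Ł4: every assignment gives 1 — tautology.
In G4: at x_1 = 1/3 the value is 1/3 — not a tautology.

only Ł4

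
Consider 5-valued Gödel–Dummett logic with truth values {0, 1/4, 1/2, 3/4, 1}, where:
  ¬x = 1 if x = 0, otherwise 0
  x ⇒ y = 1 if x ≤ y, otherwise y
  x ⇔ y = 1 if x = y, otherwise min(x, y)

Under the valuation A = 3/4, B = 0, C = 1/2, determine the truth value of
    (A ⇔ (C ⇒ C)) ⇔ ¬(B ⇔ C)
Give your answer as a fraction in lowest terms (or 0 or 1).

3/4

C ⇒ C = 1/2 ⇒ 1/2 = 1
A ⇔ (C ⇒ C) = 3/4 ⇔ 1 = 3/4
B ⇔ C = 0 ⇔ 1/2 = 0
¬(B ⇔ C) = ¬0 = 1
(A ⇔ (C ⇒ C)) ⇔ ¬(B ⇔ C) = 3/4 ⇔ 1 = 3/4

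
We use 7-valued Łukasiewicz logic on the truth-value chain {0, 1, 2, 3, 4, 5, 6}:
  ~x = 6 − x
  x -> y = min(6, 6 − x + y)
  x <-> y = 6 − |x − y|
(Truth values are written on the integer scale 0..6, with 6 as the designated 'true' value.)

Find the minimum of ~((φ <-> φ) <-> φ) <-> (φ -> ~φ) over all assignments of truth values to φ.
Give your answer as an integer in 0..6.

3

Take φ = 3:
φ <-> φ = 3 <-> 3 = 6
(φ <-> φ) <-> φ = 6 <-> 3 = 3
~((φ <-> φ) <-> φ) = ~3 = 3
~φ = ~3 = 3
φ -> ~φ = 3 -> 3 = 6
~((φ <-> φ) <-> φ) <-> (φ -> ~φ) = 3 <-> 6 = 3
No assignment yields a value below 3, so this is the minimum.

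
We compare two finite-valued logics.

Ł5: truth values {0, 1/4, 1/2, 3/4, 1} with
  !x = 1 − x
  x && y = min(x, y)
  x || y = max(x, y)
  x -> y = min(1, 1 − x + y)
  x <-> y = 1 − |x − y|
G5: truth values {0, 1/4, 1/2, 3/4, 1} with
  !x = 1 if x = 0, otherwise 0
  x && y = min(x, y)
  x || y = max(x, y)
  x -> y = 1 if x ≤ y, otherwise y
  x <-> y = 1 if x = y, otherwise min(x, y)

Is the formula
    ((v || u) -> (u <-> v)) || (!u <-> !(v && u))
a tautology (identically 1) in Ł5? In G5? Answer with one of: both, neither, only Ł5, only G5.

In Ł5: at u = 3/4, v = 0 the value is 1/2 — not a tautology.
In G5: at u = 1/4, v = 0 the value is 0 — not a tautology.

neither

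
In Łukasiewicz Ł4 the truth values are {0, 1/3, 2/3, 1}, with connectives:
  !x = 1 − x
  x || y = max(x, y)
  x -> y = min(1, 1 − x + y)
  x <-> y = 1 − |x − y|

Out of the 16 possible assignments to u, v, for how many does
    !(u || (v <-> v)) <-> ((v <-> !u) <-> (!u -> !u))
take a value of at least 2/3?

6

u = 0, v = 0 ↦ 1  ≥
u = 0, v = 1/3 ↦ 2/3  ≥
u = 0, v = 2/3 ↦ 1/3  <
u = 0, v = 1 ↦ 0  <
u = 1/3, v = 0 ↦ 2/3  ≥
u = 1/3, v = 1/3 ↦ 1/3  <
u = 1/3, v = 2/3 ↦ 0  <
u = 1/3, v = 1 ↦ 1/3  <
u = 2/3, v = 0 ↦ 1/3  <
u = 2/3, v = 1/3 ↦ 0  <
u = 2/3, v = 2/3 ↦ 1/3  <
u = 2/3, v = 1 ↦ 2/3  ≥
u = 1, v = 0 ↦ 0  <
u = 1, v = 1/3 ↦ 1/3  <
u = 1, v = 2/3 ↦ 2/3  ≥
u = 1, v = 1 ↦ 1  ≥
So 6 of the 16 assignments meet the threshold.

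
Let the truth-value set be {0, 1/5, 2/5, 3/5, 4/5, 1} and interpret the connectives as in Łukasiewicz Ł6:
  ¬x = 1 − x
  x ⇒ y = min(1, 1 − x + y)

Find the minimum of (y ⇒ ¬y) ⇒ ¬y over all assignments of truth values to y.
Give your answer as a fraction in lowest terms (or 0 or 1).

Take y = 2/5:
¬y = ¬2/5 = 3/5
y ⇒ ¬y = 2/5 ⇒ 3/5 = 1
¬y = ¬2/5 = 3/5
(y ⇒ ¬y) ⇒ ¬y = 1 ⇒ 3/5 = 3/5
No assignment yields a value below 3/5, so this is the minimum.

3/5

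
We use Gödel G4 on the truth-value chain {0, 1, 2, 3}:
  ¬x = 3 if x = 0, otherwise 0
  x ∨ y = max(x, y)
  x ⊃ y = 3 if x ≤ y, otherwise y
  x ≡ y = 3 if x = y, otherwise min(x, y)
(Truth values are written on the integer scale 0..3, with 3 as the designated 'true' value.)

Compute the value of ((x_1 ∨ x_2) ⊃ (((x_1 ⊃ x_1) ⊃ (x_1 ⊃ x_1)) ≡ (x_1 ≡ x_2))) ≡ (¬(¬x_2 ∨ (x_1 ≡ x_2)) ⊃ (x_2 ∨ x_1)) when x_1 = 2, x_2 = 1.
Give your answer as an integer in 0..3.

x_1 ∨ x_2 = 2 ∨ 1 = 2
x_1 ⊃ x_1 = 2 ⊃ 2 = 3
x_1 ⊃ x_1 = 2 ⊃ 2 = 3
(x_1 ⊃ x_1) ⊃ (x_1 ⊃ x_1) = 3 ⊃ 3 = 3
x_1 ≡ x_2 = 2 ≡ 1 = 1
((x_1 ⊃ x_1) ⊃ (x_1 ⊃ x_1)) ≡ (x_1 ≡ x_2) = 3 ≡ 1 = 1
(x_1 ∨ x_2) ⊃ (((x_1 ⊃ x_1) ⊃ (x_1 ⊃ x_1)) ≡ (x_1 ≡ x_2)) = 2 ⊃ 1 = 1
¬x_2 = ¬1 = 0
x_1 ≡ x_2 = 2 ≡ 1 = 1
¬x_2 ∨ (x_1 ≡ x_2) = 0 ∨ 1 = 1
¬(¬x_2 ∨ (x_1 ≡ x_2)) = ¬1 = 0
x_2 ∨ x_1 = 1 ∨ 2 = 2
¬(¬x_2 ∨ (x_1 ≡ x_2)) ⊃ (x_2 ∨ x_1) = 0 ⊃ 2 = 3
((x_1 ∨ x_2) ⊃ (((x_1 ⊃ x_1) ⊃ (x_1 ⊃ x_1)) ≡ (x_1 ≡ x_2))) ≡ (¬(¬x_2 ∨ (x_1 ≡ x_2)) ⊃ (x_2 ∨ x_1)) = 1 ≡ 3 = 1

1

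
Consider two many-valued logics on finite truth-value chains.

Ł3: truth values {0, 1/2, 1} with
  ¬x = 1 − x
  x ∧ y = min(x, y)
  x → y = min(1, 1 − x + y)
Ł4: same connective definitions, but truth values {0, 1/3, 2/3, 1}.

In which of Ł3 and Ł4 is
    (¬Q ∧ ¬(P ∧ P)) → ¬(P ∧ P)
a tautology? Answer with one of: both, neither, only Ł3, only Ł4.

both

In Ł3: every assignment gives 1 — tautology.
In Ł4: every assignment gives 1 — tautology.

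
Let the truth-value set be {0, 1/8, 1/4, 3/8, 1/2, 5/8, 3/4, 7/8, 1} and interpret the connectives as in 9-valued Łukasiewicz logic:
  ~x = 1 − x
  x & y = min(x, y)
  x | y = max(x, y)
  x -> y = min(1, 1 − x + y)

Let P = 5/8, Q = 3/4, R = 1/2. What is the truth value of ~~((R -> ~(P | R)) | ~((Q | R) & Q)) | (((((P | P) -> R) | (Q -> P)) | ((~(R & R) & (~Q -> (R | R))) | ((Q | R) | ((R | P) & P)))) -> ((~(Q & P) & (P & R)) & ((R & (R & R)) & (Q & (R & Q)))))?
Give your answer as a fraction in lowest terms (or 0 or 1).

7/8

P | R = 5/8 | 1/2 = 5/8
~(P | R) = ~5/8 = 3/8
R -> ~(P | R) = 1/2 -> 3/8 = 7/8
Q | R = 3/4 | 1/2 = 3/4
(Q | R) & Q = 3/4 & 3/4 = 3/4
~((Q | R) & Q) = ~3/4 = 1/4
(R -> ~(P | R)) | ~((Q | R) & Q) = 7/8 | 1/4 = 7/8
~((R -> ~(P | R)) | ~((Q | R) & Q)) = ~7/8 = 1/8
~~((R -> ~(P | R)) | ~((Q | R) & Q)) = ~1/8 = 7/8
P | P = 5/8 | 5/8 = 5/8
(P | P) -> R = 5/8 -> 1/2 = 7/8
Q -> P = 3/4 -> 5/8 = 7/8
((P | P) -> R) | (Q -> P) = 7/8 | 7/8 = 7/8
R & R = 1/2 & 1/2 = 1/2
~(R & R) = ~1/2 = 1/2
~Q = ~3/4 = 1/4
R | R = 1/2 | 1/2 = 1/2
~Q -> (R | R) = 1/4 -> 1/2 = 1
~(R & R) & (~Q -> (R | R)) = 1/2 & 1 = 1/2
Q | R = 3/4 | 1/2 = 3/4
R | P = 1/2 | 5/8 = 5/8
(R | P) & P = 5/8 & 5/8 = 5/8
(Q | R) | ((R | P) & P) = 3/4 | 5/8 = 3/4
(~(R & R) & (~Q -> (R | R))) | ((Q | R) | ((R | P) & P)) = 1/2 | 3/4 = 3/4
(((P | P) -> R) | (Q -> P)) | ((~(R & R) & (~Q -> (R | R))) | ((Q | R) | ((R | P) & P))) = 7/8 | 3/4 = 7/8
Q & P = 3/4 & 5/8 = 5/8
~(Q & P) = ~5/8 = 3/8
P & R = 5/8 & 1/2 = 1/2
~(Q & P) & (P & R) = 3/8 & 1/2 = 3/8
R & R = 1/2 & 1/2 = 1/2
R & (R & R) = 1/2 & 1/2 = 1/2
R & Q = 1/2 & 3/4 = 1/2
Q & (R & Q) = 3/4 & 1/2 = 1/2
(R & (R & R)) & (Q & (R & Q)) = 1/2 & 1/2 = 1/2
(~(Q & P) & (P & R)) & ((R & (R & R)) & (Q & (R & Q))) = 3/8 & 1/2 = 3/8
((((P | P) -> R) | (Q -> P)) | ((~(R & R) & (~Q -> (R | R))) | ((Q | R) | ((R | P) & P)))) -> ((~(Q & P) & (P & R)) & ((R & (R & R)) & (Q & (R & Q)))) = 7/8 -> 3/8 = 1/2
~~((R -> ~(P | R)) | ~((Q | R) & Q)) | (((((P | P) -> R) | (Q -> P)) | ((~(R & R) & (~Q -> (R | R))) | ((Q | R) | ((R | P) & P)))) -> ((~(Q & P) & (P & R)) & ((R & (R & R)) & (Q & (R & Q))))) = 7/8 | 1/2 = 7/8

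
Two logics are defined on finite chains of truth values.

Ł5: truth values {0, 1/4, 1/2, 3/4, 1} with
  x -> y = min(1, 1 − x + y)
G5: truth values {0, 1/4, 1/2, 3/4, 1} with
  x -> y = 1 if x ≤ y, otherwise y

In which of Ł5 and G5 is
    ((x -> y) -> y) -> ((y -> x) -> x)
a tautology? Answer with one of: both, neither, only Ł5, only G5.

only Ł5

In Ł5: every assignment gives 1 — tautology.
In G5: at x = 1/4, y = 0 the value is 1/4 — not a tautology.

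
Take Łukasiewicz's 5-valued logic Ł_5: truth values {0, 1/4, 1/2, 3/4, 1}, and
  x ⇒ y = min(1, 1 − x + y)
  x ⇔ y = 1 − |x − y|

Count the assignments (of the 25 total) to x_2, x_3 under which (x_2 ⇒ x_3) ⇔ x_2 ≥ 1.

value 1: 3 assignments (counts)
value 3/4: 5 assignments
value 1/2: 6 assignments
value 1/4: 5 assignments
value 0: 6 assignments
So 3 of the 25 assignments meet the threshold.

3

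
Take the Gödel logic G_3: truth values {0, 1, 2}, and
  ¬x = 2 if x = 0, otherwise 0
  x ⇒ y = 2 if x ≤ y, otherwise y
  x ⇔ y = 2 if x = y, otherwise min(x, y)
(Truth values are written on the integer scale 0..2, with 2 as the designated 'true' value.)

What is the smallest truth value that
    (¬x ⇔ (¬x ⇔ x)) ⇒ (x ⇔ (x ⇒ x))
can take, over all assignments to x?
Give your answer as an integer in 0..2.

Take x = 1:
¬x = ¬1 = 0
¬x = ¬1 = 0
¬x ⇔ x = 0 ⇔ 1 = 0
¬x ⇔ (¬x ⇔ x) = 0 ⇔ 0 = 2
x ⇒ x = 1 ⇒ 1 = 2
x ⇔ (x ⇒ x) = 1 ⇔ 2 = 1
(¬x ⇔ (¬x ⇔ x)) ⇒ (x ⇔ (x ⇒ x)) = 2 ⇒ 1 = 1
No assignment yields a value below 1, so this is the minimum.

1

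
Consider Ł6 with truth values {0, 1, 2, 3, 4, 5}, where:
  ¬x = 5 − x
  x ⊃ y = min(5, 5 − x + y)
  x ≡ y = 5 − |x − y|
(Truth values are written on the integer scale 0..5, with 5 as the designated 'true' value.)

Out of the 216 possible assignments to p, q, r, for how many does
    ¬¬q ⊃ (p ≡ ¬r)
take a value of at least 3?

value 5: 146 assignments (counts)
value 4: 30 assignments (counts)
value 3: 20 assignments (counts)
value 2: 12 assignments
value 1: 6 assignments
value 0: 2 assignments
So 196 of the 216 assignments meet the threshold.

196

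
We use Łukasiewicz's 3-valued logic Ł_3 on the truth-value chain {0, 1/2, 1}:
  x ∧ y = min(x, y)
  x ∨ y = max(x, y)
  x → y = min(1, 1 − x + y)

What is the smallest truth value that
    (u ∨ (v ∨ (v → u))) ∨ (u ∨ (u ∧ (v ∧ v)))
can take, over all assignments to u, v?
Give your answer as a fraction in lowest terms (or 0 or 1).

1/2

Take u = 0, v = 1/2:
v → u = 1/2 → 0 = 1/2
v ∨ (v → u) = 1/2 ∨ 1/2 = 1/2
u ∨ (v ∨ (v → u)) = 0 ∨ 1/2 = 1/2
v ∧ v = 1/2 ∧ 1/2 = 1/2
u ∧ (v ∧ v) = 0 ∧ 1/2 = 0
u ∨ (u ∧ (v ∧ v)) = 0 ∨ 0 = 0
(u ∨ (v ∨ (v → u))) ∨ (u ∨ (u ∧ (v ∧ v))) = 1/2 ∨ 0 = 1/2
No assignment yields a value below 1/2, so this is the minimum.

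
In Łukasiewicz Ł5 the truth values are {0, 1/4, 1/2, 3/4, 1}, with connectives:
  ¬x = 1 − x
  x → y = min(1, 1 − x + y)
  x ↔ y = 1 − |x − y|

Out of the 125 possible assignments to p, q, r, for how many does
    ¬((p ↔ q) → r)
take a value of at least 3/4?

value 1: 5 assignments (counts)
value 3/4: 13 assignments (counts)
value 1/2: 19 assignments
value 1/4: 23 assignments
value 0: 65 assignments
So 18 of the 125 assignments meet the threshold.

18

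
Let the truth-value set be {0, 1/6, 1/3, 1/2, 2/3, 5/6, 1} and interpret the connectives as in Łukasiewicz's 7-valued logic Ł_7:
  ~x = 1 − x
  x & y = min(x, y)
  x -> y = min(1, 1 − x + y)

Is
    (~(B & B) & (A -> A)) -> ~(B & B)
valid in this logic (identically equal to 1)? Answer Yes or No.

Yes

At A = 1/3, B = 1, for instance:
B & B = 1 & 1 = 1
~(B & B) = ~1 = 0
A -> A = 1/3 -> 1/3 = 1
~(B & B) & (A -> A) = 0 & 1 = 0
(~(B & B) & (A -> A)) -> ~(B & B) = 0 -> 0 = 1
and checking the remaining 48 assignments likewise gives ≥ 1 in every case.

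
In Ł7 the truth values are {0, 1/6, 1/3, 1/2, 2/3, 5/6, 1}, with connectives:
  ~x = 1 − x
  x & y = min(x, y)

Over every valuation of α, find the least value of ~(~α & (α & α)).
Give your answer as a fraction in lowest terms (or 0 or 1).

Take α = 1/2:
~α = ~1/2 = 1/2
α & α = 1/2 & 1/2 = 1/2
~α & (α & α) = 1/2 & 1/2 = 1/2
~(~α & (α & α)) = ~1/2 = 1/2
No assignment yields a value below 1/2, so this is the minimum.

1/2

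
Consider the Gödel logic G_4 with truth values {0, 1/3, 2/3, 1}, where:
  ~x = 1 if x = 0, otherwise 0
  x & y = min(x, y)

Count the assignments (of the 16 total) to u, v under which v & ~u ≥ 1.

u = 0, v = 0 ↦ 0  <
u = 0, v = 1/3 ↦ 1/3  <
u = 0, v = 2/3 ↦ 2/3  <
u = 0, v = 1 ↦ 1  ≥
u = 1/3, v = 0 ↦ 0  <
u = 1/3, v = 1/3 ↦ 0  <
u = 1/3, v = 2/3 ↦ 0  <
u = 1/3, v = 1 ↦ 0  <
u = 2/3, v = 0 ↦ 0  <
u = 2/3, v = 1/3 ↦ 0  <
u = 2/3, v = 2/3 ↦ 0  <
u = 2/3, v = 1 ↦ 0  <
u = 1, v = 0 ↦ 0  <
u = 1, v = 1/3 ↦ 0  <
u = 1, v = 2/3 ↦ 0  <
u = 1, v = 1 ↦ 0  <
So 1 of the 16 assignments meets the threshold.

1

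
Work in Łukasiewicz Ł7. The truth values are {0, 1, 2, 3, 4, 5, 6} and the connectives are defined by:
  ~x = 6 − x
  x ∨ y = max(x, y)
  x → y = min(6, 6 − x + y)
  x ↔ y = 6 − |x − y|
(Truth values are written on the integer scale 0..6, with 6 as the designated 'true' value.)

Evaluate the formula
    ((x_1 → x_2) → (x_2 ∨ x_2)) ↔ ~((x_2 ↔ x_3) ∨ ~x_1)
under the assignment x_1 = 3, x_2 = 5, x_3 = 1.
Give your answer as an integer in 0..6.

4

x_1 → x_2 = 3 → 5 = 6
x_2 ∨ x_2 = 5 ∨ 5 = 5
(x_1 → x_2) → (x_2 ∨ x_2) = 6 → 5 = 5
x_2 ↔ x_3 = 5 ↔ 1 = 2
~x_1 = ~3 = 3
(x_2 ↔ x_3) ∨ ~x_1 = 2 ∨ 3 = 3
~((x_2 ↔ x_3) ∨ ~x_1) = ~3 = 3
((x_1 → x_2) → (x_2 ∨ x_2)) ↔ ~((x_2 ↔ x_3) ∨ ~x_1) = 5 ↔ 3 = 4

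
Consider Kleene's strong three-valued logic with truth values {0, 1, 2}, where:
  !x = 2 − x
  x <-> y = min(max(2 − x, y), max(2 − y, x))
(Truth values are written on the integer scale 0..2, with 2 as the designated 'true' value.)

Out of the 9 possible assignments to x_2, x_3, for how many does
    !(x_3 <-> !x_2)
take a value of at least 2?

x_2 = 0, x_3 = 0 ↦ 2  ≥
x_2 = 0, x_3 = 1 ↦ 1  <
x_2 = 0, x_3 = 2 ↦ 0  <
x_2 = 1, x_3 = 0 ↦ 1  <
x_2 = 1, x_3 = 1 ↦ 1  <
x_2 = 1, x_3 = 2 ↦ 1  <
x_2 = 2, x_3 = 0 ↦ 0  <
x_2 = 2, x_3 = 1 ↦ 1  <
x_2 = 2, x_3 = 2 ↦ 2  ≥
So 2 of the 9 assignments meet the threshold.

2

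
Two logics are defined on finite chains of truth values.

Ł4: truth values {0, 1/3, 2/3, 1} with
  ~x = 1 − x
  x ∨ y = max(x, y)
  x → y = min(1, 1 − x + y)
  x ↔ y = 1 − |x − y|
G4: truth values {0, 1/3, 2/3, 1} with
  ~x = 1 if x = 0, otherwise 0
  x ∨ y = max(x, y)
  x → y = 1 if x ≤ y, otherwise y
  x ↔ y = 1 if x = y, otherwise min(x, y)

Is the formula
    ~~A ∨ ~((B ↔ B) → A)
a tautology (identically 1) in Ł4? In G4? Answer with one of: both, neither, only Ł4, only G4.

only G4

In Ł4: at A = 1/3, B = 0 the value is 2/3 — not a tautology.
In G4: every assignment gives 1 — tautology.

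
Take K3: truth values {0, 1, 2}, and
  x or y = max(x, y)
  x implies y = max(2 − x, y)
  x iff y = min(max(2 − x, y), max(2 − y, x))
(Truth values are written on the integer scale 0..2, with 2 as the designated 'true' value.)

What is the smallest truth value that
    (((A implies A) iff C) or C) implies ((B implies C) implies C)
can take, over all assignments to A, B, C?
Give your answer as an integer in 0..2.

1

Take A = 0, B = 0, C = 1:
A implies A = 0 implies 0 = 2
(A implies A) iff C = 2 iff 1 = 1
((A implies A) iff C) or C = 1 or 1 = 1
B implies C = 0 implies 1 = 2
(B implies C) implies C = 2 implies 1 = 1
(((A implies A) iff C) or C) implies ((B implies C) implies C) = 1 implies 1 = 1
No assignment yields a value below 1, so this is the minimum.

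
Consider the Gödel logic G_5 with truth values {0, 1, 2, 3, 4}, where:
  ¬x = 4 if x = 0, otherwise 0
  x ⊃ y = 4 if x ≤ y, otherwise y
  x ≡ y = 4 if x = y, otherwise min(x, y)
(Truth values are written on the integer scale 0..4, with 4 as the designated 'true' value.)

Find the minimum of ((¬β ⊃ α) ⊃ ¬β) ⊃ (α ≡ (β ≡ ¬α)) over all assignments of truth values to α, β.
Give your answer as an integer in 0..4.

Take α = 1, β = 0:
¬β = ¬0 = 4
¬β ⊃ α = 4 ⊃ 1 = 1
¬β = ¬0 = 4
(¬β ⊃ α) ⊃ ¬β = 1 ⊃ 4 = 4
¬α = ¬1 = 0
β ≡ ¬α = 0 ≡ 0 = 4
α ≡ (β ≡ ¬α) = 1 ≡ 4 = 1
((¬β ⊃ α) ⊃ ¬β) ⊃ (α ≡ (β ≡ ¬α)) = 4 ⊃ 1 = 1
No assignment yields a value below 1, so this is the minimum.

1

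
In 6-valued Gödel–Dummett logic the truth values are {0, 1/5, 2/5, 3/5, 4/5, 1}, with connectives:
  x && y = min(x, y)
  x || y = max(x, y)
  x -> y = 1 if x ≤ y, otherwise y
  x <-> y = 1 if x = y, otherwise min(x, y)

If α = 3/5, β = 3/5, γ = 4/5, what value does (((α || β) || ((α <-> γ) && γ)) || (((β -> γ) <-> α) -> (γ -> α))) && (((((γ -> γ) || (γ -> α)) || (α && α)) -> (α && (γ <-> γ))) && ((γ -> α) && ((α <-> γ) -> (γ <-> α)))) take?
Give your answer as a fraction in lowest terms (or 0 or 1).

3/5

α || β = 3/5 || 3/5 = 3/5
α <-> γ = 3/5 <-> 4/5 = 3/5
(α <-> γ) && γ = 3/5 && 4/5 = 3/5
(α || β) || ((α <-> γ) && γ) = 3/5 || 3/5 = 3/5
β -> γ = 3/5 -> 4/5 = 1
(β -> γ) <-> α = 1 <-> 3/5 = 3/5
γ -> α = 4/5 -> 3/5 = 3/5
((β -> γ) <-> α) -> (γ -> α) = 3/5 -> 3/5 = 1
((α || β) || ((α <-> γ) && γ)) || (((β -> γ) <-> α) -> (γ -> α)) = 3/5 || 1 = 1
γ -> γ = 4/5 -> 4/5 = 1
γ -> α = 4/5 -> 3/5 = 3/5
(γ -> γ) || (γ -> α) = 1 || 3/5 = 1
α && α = 3/5 && 3/5 = 3/5
((γ -> γ) || (γ -> α)) || (α && α) = 1 || 3/5 = 1
γ <-> γ = 4/5 <-> 4/5 = 1
α && (γ <-> γ) = 3/5 && 1 = 3/5
(((γ -> γ) || (γ -> α)) || (α && α)) -> (α && (γ <-> γ)) = 1 -> 3/5 = 3/5
γ -> α = 4/5 -> 3/5 = 3/5
α <-> γ = 3/5 <-> 4/5 = 3/5
γ <-> α = 4/5 <-> 3/5 = 3/5
(α <-> γ) -> (γ <-> α) = 3/5 -> 3/5 = 1
(γ -> α) && ((α <-> γ) -> (γ <-> α)) = 3/5 && 1 = 3/5
((((γ -> γ) || (γ -> α)) || (α && α)) -> (α && (γ <-> γ))) && ((γ -> α) && ((α <-> γ) -> (γ <-> α))) = 3/5 && 3/5 = 3/5
(((α || β) || ((α <-> γ) && γ)) || (((β -> γ) <-> α) -> (γ -> α))) && (((((γ -> γ) || (γ -> α)) || (α && α)) -> (α && (γ <-> γ))) && ((γ -> α) && ((α <-> γ) -> (γ <-> α)))) = 1 && 3/5 = 3/5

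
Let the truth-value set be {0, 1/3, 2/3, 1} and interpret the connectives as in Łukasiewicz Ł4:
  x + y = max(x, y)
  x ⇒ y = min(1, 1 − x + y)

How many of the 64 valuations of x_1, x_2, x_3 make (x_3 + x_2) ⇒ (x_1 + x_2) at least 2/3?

59

value 1: 50 assignments (counts)
value 2/3: 9 assignments (counts)
value 1/3: 4 assignments
value 0: 1 assignment
So 59 of the 64 assignments meet the threshold.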